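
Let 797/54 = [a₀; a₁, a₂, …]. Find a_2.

797 = 14·54 + 41   →  a_0 = 14
54 = 1·41 + 13   →  a_1 = 1
41 = 3·13 + 2   →  a_2 = 3

3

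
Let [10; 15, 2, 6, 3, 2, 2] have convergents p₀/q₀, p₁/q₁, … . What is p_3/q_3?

Using pₖ = aₖpₖ₋₁ + pₖ₋₂, qₖ = aₖqₖ₋₁ + qₖ₋₂ (with p₋₁=1, p₋₂=0, q₋₁=0, q₋₂=1):
  k=0: a=10, p=10, q=1
  k=1: a=15, p=151, q=15
  k=2: a=2, p=312, q=31
  k=3: a=6, p=2023, q=201

2023/201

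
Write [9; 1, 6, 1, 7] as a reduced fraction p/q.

Using pₖ = aₖpₖ₋₁ + pₖ₋₂ and qₖ = aₖqₖ₋₁ + qₖ₋₂:
  k=0: a=9, p=9, q=1
  k=1: a=1, p=10, q=1
  k=2: a=6, p=69, q=7
  k=3: a=1, p=79, q=8
  k=4: a=7, p=622, q=63

622/63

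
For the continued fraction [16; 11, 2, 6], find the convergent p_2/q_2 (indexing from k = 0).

370/23

Using pₖ = aₖpₖ₋₁ + pₖ₋₂, qₖ = aₖqₖ₋₁ + qₖ₋₂ (with p₋₁=1, p₋₂=0, q₋₁=0, q₋₂=1):
  k=0: a=16, p=16, q=1
  k=1: a=11, p=177, q=11
  k=2: a=2, p=370, q=23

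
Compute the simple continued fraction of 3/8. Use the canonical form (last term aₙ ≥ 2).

3 = 0·8 + 3
8 = 2·3 + 2
3 = 1·2 + 1
2 = 2·1 + 0  (stop)
So 3/8 = [0; 2, 1, 2].

[0; 2, 1, 2]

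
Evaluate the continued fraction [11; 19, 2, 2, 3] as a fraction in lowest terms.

3647/330

Using pₖ = aₖpₖ₋₁ + pₖ₋₂ and qₖ = aₖqₖ₋₁ + qₖ₋₂:
  k=0: a=11, p=11, q=1
  k=1: a=19, p=210, q=19
  k=2: a=2, p=431, q=39
  k=3: a=2, p=1072, q=97
  k=4: a=3, p=3647, q=330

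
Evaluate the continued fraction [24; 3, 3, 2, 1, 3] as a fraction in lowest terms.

2965/122

Fold from the inside: start with 3/1.
  1 + 1/3 = 4/3
  2 + 3/4 = 11/4
  3 + 4/11 = 37/11
  3 + 11/37 = 122/37
  24 + 37/122 = 2965/122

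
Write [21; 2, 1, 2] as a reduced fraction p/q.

Fold from the inside: start with 2/1.
  1 + 1/2 = 3/2
  2 + 2/3 = 8/3
  21 + 3/8 = 171/8

171/8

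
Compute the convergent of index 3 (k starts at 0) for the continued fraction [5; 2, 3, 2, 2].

87/16

Using pₖ = aₖpₖ₋₁ + pₖ₋₂, qₖ = aₖqₖ₋₁ + qₖ₋₂ (with p₋₁=1, p₋₂=0, q₋₁=0, q₋₂=1):
  k=0: a=5, p=5, q=1
  k=1: a=2, p=11, q=2
  k=2: a=3, p=38, q=7
  k=3: a=2, p=87, q=16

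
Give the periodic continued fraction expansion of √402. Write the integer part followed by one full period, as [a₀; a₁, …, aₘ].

[20; 20, 40]

a₀ = ⌊√402⌋ = 20.
With m₀=0, d₀=1 and mₖ₊₁ = dₖaₖ − mₖ, dₖ₊₁ = (n − mₖ₊₁²)/dₖ, aₖ₊₁ = ⌊(a₀+mₖ₊₁)/dₖ₊₁⌋:
  k=1: m=20, d=2, a=20
  k=2: m=20, d=1, a=40
d=1 and a=2a₀=40 at k=2, so the next step gives (m, d) = (20, 2) again — its k=1 value — and the period has length 2.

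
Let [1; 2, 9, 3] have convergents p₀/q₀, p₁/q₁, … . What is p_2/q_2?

28/19

Using pₖ = aₖpₖ₋₁ + pₖ₋₂, qₖ = aₖqₖ₋₁ + qₖ₋₂ (with p₋₁=1, p₋₂=0, q₋₁=0, q₋₂=1):
  k=0: a=1, p=1, q=1
  k=1: a=2, p=3, q=2
  k=2: a=9, p=28, q=19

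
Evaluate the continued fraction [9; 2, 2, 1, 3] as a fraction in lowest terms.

Fold from the inside: start with 3/1.
  1 + 1/3 = 4/3
  2 + 3/4 = 11/4
  2 + 4/11 = 26/11
  9 + 11/26 = 245/26

245/26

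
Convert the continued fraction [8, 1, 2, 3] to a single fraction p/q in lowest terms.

87/10

Fold from the inside: start with 3/1.
  2 + 1/3 = 7/3
  1 + 3/7 = 10/7
  8 + 7/10 = 87/10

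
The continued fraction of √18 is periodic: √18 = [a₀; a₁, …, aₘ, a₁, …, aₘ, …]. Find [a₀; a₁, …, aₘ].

a₀ = ⌊√18⌋ = 4.
With m₀=0, d₀=1 and mₖ₊₁ = dₖaₖ − mₖ, dₖ₊₁ = (n − mₖ₊₁²)/dₖ, aₖ₊₁ = ⌊(a₀+mₖ₊₁)/dₖ₊₁⌋:
  k=1: m=4, d=2, a=4
  k=2: m=4, d=1, a=8
d=1 and a=2a₀=8 at k=2, so the next step gives (m, d) = (4, 2) again — its k=1 value — and the period has length 2.

[4; 4, 8]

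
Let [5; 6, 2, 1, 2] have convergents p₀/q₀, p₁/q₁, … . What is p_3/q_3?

98/19

Using pₖ = aₖpₖ₋₁ + pₖ₋₂, qₖ = aₖqₖ₋₁ + qₖ₋₂ (with p₋₁=1, p₋₂=0, q₋₁=0, q₋₂=1):
  k=0: a=5, p=5, q=1
  k=1: a=6, p=31, q=6
  k=2: a=2, p=67, q=13
  k=3: a=1, p=98, q=19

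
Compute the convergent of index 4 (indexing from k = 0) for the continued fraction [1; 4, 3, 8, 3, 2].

415/337

Using pₖ = aₖpₖ₋₁ + pₖ₋₂, qₖ = aₖqₖ₋₁ + qₖ₋₂ (with p₋₁=1, p₋₂=0, q₋₁=0, q₋₂=1):
  k=0: a=1, p=1, q=1
  k=1: a=4, p=5, q=4
  k=2: a=3, p=16, q=13
  k=3: a=8, p=133, q=108
  k=4: a=3, p=415, q=337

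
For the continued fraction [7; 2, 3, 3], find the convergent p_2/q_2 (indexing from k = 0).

52/7

Using pₖ = aₖpₖ₋₁ + pₖ₋₂, qₖ = aₖqₖ₋₁ + qₖ₋₂ (with p₋₁=1, p₋₂=0, q₋₁=0, q₋₂=1):
  k=0: a=7, p=7, q=1
  k=1: a=2, p=15, q=2
  k=2: a=3, p=52, q=7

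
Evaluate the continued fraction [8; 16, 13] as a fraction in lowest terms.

1685/209

Fold from the inside: start with 13/1.
  16 + 1/13 = 209/13
  8 + 13/209 = 1685/209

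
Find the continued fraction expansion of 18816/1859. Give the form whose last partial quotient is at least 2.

[10; 8, 4, 2, 3, 7]

18816 = 10×1859 + 226
1859 = 8×226 + 51
226 = 4×51 + 22
51 = 2×22 + 7
22 = 3×7 + 1
7 = 7×1 + 0  (stop)
So 18816/1859 = [10; 8, 4, 2, 3, 7].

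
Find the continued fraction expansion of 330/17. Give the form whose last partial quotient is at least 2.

[19; 2, 2, 3]

330 = 19*17 + 7
17 = 2*7 + 3
7 = 2*3 + 1
3 = 3*1 + 0  (stop)
So 330/17 = [19; 2, 2, 3].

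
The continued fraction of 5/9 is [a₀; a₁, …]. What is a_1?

5 = 0·9 + 5   →  a_0 = 0
9 = 1·5 + 4   →  a_1 = 1

1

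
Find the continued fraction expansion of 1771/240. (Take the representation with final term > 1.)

[7; 2, 1, 1, 1, 3, 8]

1771 = 7*240 + 91
240 = 2*91 + 58
91 = 1*58 + 33
58 = 1*33 + 25
33 = 1*25 + 8
25 = 3*8 + 1
8 = 8*1 + 0  (stop)
So 1771/240 = [7; 2, 1, 1, 1, 3, 8].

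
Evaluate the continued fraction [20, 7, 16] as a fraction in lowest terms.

2276/113

Fold from the inside: start with 16/1.
  7 + 1/16 = 113/16
  20 + 16/113 = 2276/113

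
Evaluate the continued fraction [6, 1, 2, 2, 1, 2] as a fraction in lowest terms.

Fold from the inside: start with 2/1.
  1 + 1/2 = 3/2
  2 + 2/3 = 8/3
  2 + 3/8 = 19/8
  1 + 8/19 = 27/19
  6 + 19/27 = 181/27

181/27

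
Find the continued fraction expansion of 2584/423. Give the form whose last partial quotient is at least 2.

[6; 9, 5, 9]

2584 = 6×423 + 46
423 = 9×46 + 9
46 = 5×9 + 1
9 = 9×1 + 0  (stop)
So 2584/423 = [6; 9, 5, 9].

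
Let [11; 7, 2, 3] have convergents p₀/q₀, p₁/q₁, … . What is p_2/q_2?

Using pₖ = aₖpₖ₋₁ + pₖ₋₂, qₖ = aₖqₖ₋₁ + qₖ₋₂ (with p₋₁=1, p₋₂=0, q₋₁=0, q₋₂=1):
  k=0: a=11, p=11, q=1
  k=1: a=7, p=78, q=7
  k=2: a=2, p=167, q=15

167/15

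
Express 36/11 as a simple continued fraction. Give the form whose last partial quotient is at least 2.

[3; 3, 1, 2]

36 = 3×11 + 3
11 = 3×3 + 2
3 = 1×2 + 1
2 = 2×1 + 0  (stop)
So 36/11 = [3; 3, 1, 2].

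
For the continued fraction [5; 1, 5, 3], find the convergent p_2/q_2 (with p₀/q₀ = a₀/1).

Using pₖ = aₖpₖ₋₁ + pₖ₋₂, qₖ = aₖqₖ₋₁ + qₖ₋₂ (with p₋₁=1, p₋₂=0, q₋₁=0, q₋₂=1):
  k=0: a=5, p=5, q=1
  k=1: a=1, p=6, q=1
  k=2: a=5, p=35, q=6

35/6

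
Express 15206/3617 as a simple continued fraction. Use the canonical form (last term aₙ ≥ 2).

[4; 4, 1, 9, 9, 8]

15206 = 4×3617 + 738
3617 = 4×738 + 665
738 = 1×665 + 73
665 = 9×73 + 8
73 = 9×8 + 1
8 = 8×1 + 0  (stop)
So 15206/3617 = [4; 4, 1, 9, 9, 8].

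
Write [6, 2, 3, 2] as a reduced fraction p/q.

Fold from the inside: start with 2/1.
  3 + 1/2 = 7/2
  2 + 2/7 = 16/7
  6 + 7/16 = 103/16

103/16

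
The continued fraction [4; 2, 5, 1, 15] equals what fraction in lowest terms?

919/206

Using pₖ = aₖpₖ₋₁ + pₖ₋₂ and qₖ = aₖqₖ₋₁ + qₖ₋₂:
  k=0: a=4, p=4, q=1
  k=1: a=2, p=9, q=2
  k=2: a=5, p=49, q=11
  k=3: a=1, p=58, q=13
  k=4: a=15, p=919, q=206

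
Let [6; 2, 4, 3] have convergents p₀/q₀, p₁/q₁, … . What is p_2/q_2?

Using pₖ = aₖpₖ₋₁ + pₖ₋₂, qₖ = aₖqₖ₋₁ + qₖ₋₂ (with p₋₁=1, p₋₂=0, q₋₁=0, q₋₂=1):
  k=0: a=6, p=6, q=1
  k=1: a=2, p=13, q=2
  k=2: a=4, p=58, q=9

58/9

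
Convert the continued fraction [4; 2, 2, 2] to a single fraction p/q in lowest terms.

Fold from the inside: start with 2/1.
  2 + 1/2 = 5/2
  2 + 2/5 = 12/5
  4 + 5/12 = 53/12

53/12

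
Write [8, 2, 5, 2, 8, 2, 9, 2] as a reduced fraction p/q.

72537/8576

Fold from the inside: start with 2/1.
  9 + 1/2 = 19/2
  2 + 2/19 = 40/19
  8 + 19/40 = 339/40
  2 + 40/339 = 718/339
  5 + 339/718 = 3929/718
  2 + 718/3929 = 8576/3929
  8 + 3929/8576 = 72537/8576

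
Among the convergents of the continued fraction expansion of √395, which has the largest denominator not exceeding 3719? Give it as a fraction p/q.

50561/2544

√395 = [19; 1, 6, 1, 38, …] (period length 4).
Convergents:
  p_0/q_0 = 19/1
  p_1/q_1 = 20/1
  p_2/q_2 = 139/7
  p_3/q_3 = 159/8
  p_4/q_4 = 6181/311
  p_5/q_5 = 6340/319
  p_6/q_6 = 44221/2225
  p_7/q_7 = 50561/2544
  p_8/q_8 = 1965539/98897
q_7 = 2544 ≤ 3719 < 98897 = q_8, so the answer is 50561/2544.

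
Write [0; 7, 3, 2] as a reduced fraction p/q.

7/51

Fold from the inside: start with 2/1.
  3 + 1/2 = 7/2
  7 + 2/7 = 51/7
  0 + 7/51 = 7/51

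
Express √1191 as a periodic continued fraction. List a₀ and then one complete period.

[34; 1, 1, 22, 1, 1, 68]

a₀ = ⌊√1191⌋ = 34.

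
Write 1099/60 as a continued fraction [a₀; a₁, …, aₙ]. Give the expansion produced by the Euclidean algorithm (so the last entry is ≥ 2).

[18; 3, 6, 3]

1099 = 18*60 + 19
60 = 3*19 + 3
19 = 6*3 + 1
3 = 3*1 + 0  (stop)
So 1099/60 = [18; 3, 6, 3].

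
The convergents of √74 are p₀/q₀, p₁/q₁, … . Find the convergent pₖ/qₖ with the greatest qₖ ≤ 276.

√74 = [8; 1, 1, 1, 1, 16, …] (period length 5).
Convergents:
  p_0/q_0 = 8/1
  p_1/q_1 = 9/1
  p_2/q_2 = 17/2
  p_3/q_3 = 26/3
  p_4/q_4 = 43/5
  p_5/q_5 = 714/83
  p_6/q_6 = 757/88
  p_7/q_7 = 1471/171
  p_8/q_8 = 2228/259
  p_9/q_9 = 3699/430
q_8 = 259 ≤ 276 < 430 = q_9, so the answer is 2228/259.

2228/259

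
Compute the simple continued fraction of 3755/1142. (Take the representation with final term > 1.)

3755 = 3·1142 + 329
1142 = 3·329 + 155
329 = 2·155 + 19
155 = 8·19 + 3
19 = 6·3 + 1
3 = 3·1 + 0  (stop)
So 3755/1142 = [3; 3, 2, 8, 6, 3].

[3; 3, 2, 8, 6, 3]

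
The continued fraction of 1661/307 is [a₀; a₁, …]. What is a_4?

1661 = 5·307 + 126   →  a_0 = 5
307 = 2·126 + 55   →  a_1 = 2
126 = 2·55 + 16   →  a_2 = 2
55 = 3·16 + 7   →  a_3 = 3
16 = 2·7 + 2   →  a_4 = 2

2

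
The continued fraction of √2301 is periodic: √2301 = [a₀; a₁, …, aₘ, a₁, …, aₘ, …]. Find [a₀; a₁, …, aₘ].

a₀ = ⌊√2301⌋ = 47.

[47; 1, 30, 1, 94]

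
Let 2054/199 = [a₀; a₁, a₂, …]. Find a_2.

9

2054 = 10·199 + 64   →  a_0 = 10
199 = 3·64 + 7   →  a_1 = 3
64 = 9·7 + 1   →  a_2 = 9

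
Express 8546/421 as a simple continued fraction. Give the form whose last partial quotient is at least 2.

[20; 3, 2, 1, 13, 3]

8546 = 20·421 + 126
421 = 3·126 + 43
126 = 2·43 + 40
43 = 1·40 + 3
40 = 13·3 + 1
3 = 3·1 + 0  (stop)
So 8546/421 = [20; 3, 2, 1, 13, 3].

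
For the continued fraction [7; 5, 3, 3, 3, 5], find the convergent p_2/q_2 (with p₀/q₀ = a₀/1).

115/16

Using pₖ = aₖpₖ₋₁ + pₖ₋₂, qₖ = aₖqₖ₋₁ + qₖ₋₂ (with p₋₁=1, p₋₂=0, q₋₁=0, q₋₂=1):
  k=0: a=7, p=7, q=1
  k=1: a=5, p=36, q=5
  k=2: a=3, p=115, q=16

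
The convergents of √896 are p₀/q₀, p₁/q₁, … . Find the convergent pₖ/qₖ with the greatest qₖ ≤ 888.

√896 = [29; 1, 13, 1, 58, …] (period length 4).
Convergents:
  p_0/q_0 = 29/1
  p_1/q_1 = 30/1
  p_2/q_2 = 419/14
  p_3/q_3 = 449/15
  p_4/q_4 = 26461/884
  p_5/q_5 = 26910/899
q_4 = 884 ≤ 888 < 899 = q_5, so the answer is 26461/884.

26461/884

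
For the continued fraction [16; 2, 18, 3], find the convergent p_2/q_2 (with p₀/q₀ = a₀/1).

Using pₖ = aₖpₖ₋₁ + pₖ₋₂, qₖ = aₖqₖ₋₁ + qₖ₋₂ (with p₋₁=1, p₋₂=0, q₋₁=0, q₋₂=1):
  k=0: a=16, p=16, q=1
  k=1: a=2, p=33, q=2
  k=2: a=18, p=610, q=37

610/37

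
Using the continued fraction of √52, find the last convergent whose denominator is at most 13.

√52 = [7; 4, 1, 2, 1, 4, 14, …] (period length 6).
Convergents:
  p_0/q_0 = 7/1
  p_1/q_1 = 29/4
  p_2/q_2 = 36/5
  p_3/q_3 = 101/14
q_2 = 5 ≤ 13 < 14 = q_3, so the answer is 36/5.

36/5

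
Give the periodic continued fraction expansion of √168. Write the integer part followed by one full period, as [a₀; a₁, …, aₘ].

a₀ = ⌊√168⌋ = 12.
With m₀=0, d₀=1 and mₖ₊₁ = dₖaₖ − mₖ, dₖ₊₁ = (n − mₖ₊₁²)/dₖ, aₖ₊₁ = ⌊(a₀+mₖ₊₁)/dₖ₊₁⌋:
  k=1: m=12, d=24, a=1
  k=2: m=12, d=1, a=24
d=1 and a=2a₀=24 at k=2, so the next step gives (m, d) = (12, 24) again — its k=1 value — and the period has length 2.

[12; 1, 24]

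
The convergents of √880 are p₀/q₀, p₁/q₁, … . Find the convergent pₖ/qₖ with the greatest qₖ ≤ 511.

10531/355

√880 = [29; 1, 1, 1, 58, …] (period length 4).
Convergents:
  p_0/q_0 = 29/1
  p_1/q_1 = 30/1
  p_2/q_2 = 59/2
  p_3/q_3 = 89/3
  p_4/q_4 = 5221/176
  p_5/q_5 = 5310/179
  p_6/q_6 = 10531/355
  p_7/q_7 = 15841/534
q_6 = 355 ≤ 511 < 534 = q_7, so the answer is 10531/355.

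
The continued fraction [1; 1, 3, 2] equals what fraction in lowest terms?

16/9

Using pₖ = aₖpₖ₋₁ + pₖ₋₂ and qₖ = aₖqₖ₋₁ + qₖ₋₂:
  k=0: a=1, p=1, q=1
  k=1: a=1, p=2, q=1
  k=2: a=3, p=7, q=4
  k=3: a=2, p=16, q=9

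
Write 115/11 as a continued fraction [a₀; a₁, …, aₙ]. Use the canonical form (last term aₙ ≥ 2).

[10; 2, 5]

115 = 10·11 + 5
11 = 2·5 + 1
5 = 5·1 + 0  (stop)
So 115/11 = [10; 2, 5].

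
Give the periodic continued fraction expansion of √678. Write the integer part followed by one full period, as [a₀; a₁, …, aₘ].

a₀ = ⌊√678⌋ = 26.
With m₀=0, d₀=1 and mₖ₊₁ = dₖaₖ − mₖ, dₖ₊₁ = (n − mₖ₊₁²)/dₖ, aₖ₊₁ = ⌊(a₀+mₖ₊₁)/dₖ₊₁⌋:
  k=1: m=26, d=2, a=26
  k=2: m=26, d=1, a=52
d=1 and a=2a₀=52 at k=2, so the next step gives (m, d) = (26, 2) again — its k=1 value — and the period has length 2.

[26; 26, 52]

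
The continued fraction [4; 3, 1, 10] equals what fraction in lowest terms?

Fold from the inside: start with 10/1.
  1 + 1/10 = 11/10
  3 + 10/11 = 43/11
  4 + 11/43 = 183/43

183/43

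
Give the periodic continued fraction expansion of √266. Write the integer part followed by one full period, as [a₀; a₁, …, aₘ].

a₀ = ⌊√266⌋ = 16.
With m₀=0, d₀=1 and mₖ₊₁ = dₖaₖ − mₖ, dₖ₊₁ = (n − mₖ₊₁²)/dₖ, aₖ₊₁ = ⌊(a₀+mₖ₊₁)/dₖ₊₁⌋:
  k=1: m=16, d=10, a=3
  k=2: m=14, d=7, a=4
  k=3: m=14, d=10, a=3
  k=4: m=16, d=1, a=32
d=1 and a=2a₀=32 at k=4, so the next step gives (m, d) = (16, 10) again — its k=1 value — and the period has length 4.

[16; 3, 4, 3, 32]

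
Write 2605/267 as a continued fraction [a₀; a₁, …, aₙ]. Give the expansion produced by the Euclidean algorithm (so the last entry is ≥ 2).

2605 = 9×267 + 202
267 = 1×202 + 65
202 = 3×65 + 7
65 = 9×7 + 2
7 = 3×2 + 1
2 = 2×1 + 0  (stop)
So 2605/267 = [9; 1, 3, 9, 3, 2].

[9; 1, 3, 9, 3, 2]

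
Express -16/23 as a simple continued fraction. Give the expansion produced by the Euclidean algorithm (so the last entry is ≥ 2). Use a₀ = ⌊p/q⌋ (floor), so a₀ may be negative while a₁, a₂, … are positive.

[-1; 3, 3, 2]

-16 = -1×23 + 7
23 = 3×7 + 2
7 = 3×2 + 1
2 = 2×1 + 0  (stop)
So -16/23 = [-1; 3, 3, 2].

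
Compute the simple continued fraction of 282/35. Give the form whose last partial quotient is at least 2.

282 = 8·35 + 2
35 = 17·2 + 1
2 = 2·1 + 0  (stop)
So 282/35 = [8; 17, 2].

[8; 17, 2]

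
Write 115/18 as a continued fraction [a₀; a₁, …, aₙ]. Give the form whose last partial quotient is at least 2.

115 = 6×18 + 7
18 = 2×7 + 4
7 = 1×4 + 3
4 = 1×3 + 1
3 = 3×1 + 0  (stop)
So 115/18 = [6; 2, 1, 1, 3].

[6; 2, 1, 1, 3]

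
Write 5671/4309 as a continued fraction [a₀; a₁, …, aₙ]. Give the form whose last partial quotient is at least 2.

5671 = 1×4309 + 1362
4309 = 3×1362 + 223
1362 = 6×223 + 24
223 = 9×24 + 7
24 = 3×7 + 3
7 = 2×3 + 1
3 = 3×1 + 0  (stop)
So 5671/4309 = [1; 3, 6, 9, 3, 2, 3].

[1; 3, 6, 9, 3, 2, 3]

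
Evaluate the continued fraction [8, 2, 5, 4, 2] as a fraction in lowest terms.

871/103

Fold from the inside: start with 2/1.
  4 + 1/2 = 9/2
  5 + 2/9 = 47/9
  2 + 9/47 = 103/47
  8 + 47/103 = 871/103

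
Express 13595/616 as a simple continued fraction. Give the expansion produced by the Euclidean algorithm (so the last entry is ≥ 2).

13595 = 22·616 + 43
616 = 14·43 + 14
43 = 3·14 + 1
14 = 14·1 + 0  (stop)
So 13595/616 = [22; 14, 3, 14].

[22; 14, 3, 14]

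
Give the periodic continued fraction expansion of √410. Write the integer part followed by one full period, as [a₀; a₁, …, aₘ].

a₀ = ⌊√410⌋ = 20.

[20; 4, 40]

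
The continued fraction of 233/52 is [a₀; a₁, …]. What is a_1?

233 = 4·52 + 25   →  a_0 = 4
52 = 2·25 + 2   →  a_1 = 2

2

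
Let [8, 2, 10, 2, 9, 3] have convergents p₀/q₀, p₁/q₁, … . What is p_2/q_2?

178/21

Using pₖ = aₖpₖ₋₁ + pₖ₋₂, qₖ = aₖqₖ₋₁ + qₖ₋₂ (with p₋₁=1, p₋₂=0, q₋₁=0, q₋₂=1):
  k=0: a=8, p=8, q=1
  k=1: a=2, p=17, q=2
  k=2: a=10, p=178, q=21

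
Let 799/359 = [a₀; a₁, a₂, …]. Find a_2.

799 = 2·359 + 81   →  a_0 = 2
359 = 4·81 + 35   →  a_1 = 4
81 = 2·35 + 11   →  a_2 = 2

2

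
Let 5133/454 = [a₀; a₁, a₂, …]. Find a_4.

3

5133 = 11·454 + 139   →  a_0 = 11
454 = 3·139 + 37   →  a_1 = 3
139 = 3·37 + 28   →  a_2 = 3
37 = 1·28 + 9   →  a_3 = 1
28 = 3·9 + 1   →  a_4 = 3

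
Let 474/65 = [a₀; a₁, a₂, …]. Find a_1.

474 = 7·65 + 19   →  a_0 = 7
65 = 3·19 + 8   →  a_1 = 3

3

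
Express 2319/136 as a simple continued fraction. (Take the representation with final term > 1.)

[17; 19, 2, 3]

2319 = 17×136 + 7
136 = 19×7 + 3
7 = 2×3 + 1
3 = 3×1 + 0  (stop)
So 2319/136 = [17; 19, 2, 3].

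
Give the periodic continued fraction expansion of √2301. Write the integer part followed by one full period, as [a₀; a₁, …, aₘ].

[47; 1, 30, 1, 94]

a₀ = ⌊√2301⌋ = 47.
With m₀=0, d₀=1 and mₖ₊₁ = dₖaₖ − mₖ, dₖ₊₁ = (n − mₖ₊₁²)/dₖ, aₖ₊₁ = ⌊(a₀+mₖ₊₁)/dₖ₊₁⌋:
  k=1: m=47, d=92, a=1
  k=2: m=45, d=3, a=30
  k=3: m=45, d=92, a=1
  k=4: m=47, d=1, a=94
d=1 and a=2a₀=94 at k=4, so the next step gives (m, d) = (47, 92) again — its k=1 value — and the period has length 4.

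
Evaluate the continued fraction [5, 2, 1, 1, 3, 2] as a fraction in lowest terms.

221/41

Using pₖ = aₖpₖ₋₁ + pₖ₋₂ and qₖ = aₖqₖ₋₁ + qₖ₋₂:
  k=0: a=5, p=5, q=1
  k=1: a=2, p=11, q=2
  k=2: a=1, p=16, q=3
  k=3: a=1, p=27, q=5
  k=4: a=3, p=97, q=18
  k=5: a=2, p=221, q=41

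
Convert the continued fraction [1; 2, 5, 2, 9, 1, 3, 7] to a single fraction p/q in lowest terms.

10369/7111

Using pₖ = aₖpₖ₋₁ + pₖ₋₂ and qₖ = aₖqₖ₋₁ + qₖ₋₂:
  k=0: a=1, p=1, q=1
  k=1: a=2, p=3, q=2
  k=2: a=5, p=16, q=11
  k=3: a=2, p=35, q=24
  k=4: a=9, p=331, q=227
  k=5: a=1, p=366, q=251
  k=6: a=3, p=1429, q=980
  k=7: a=7, p=10369, q=7111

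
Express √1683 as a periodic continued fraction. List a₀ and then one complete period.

a₀ = ⌊√1683⌋ = 41.
With m₀=0, d₀=1 and mₖ₊₁ = dₖaₖ − mₖ, dₖ₊₁ = (n − mₖ₊₁²)/dₖ, aₖ₊₁ = ⌊(a₀+mₖ₊₁)/dₖ₊₁⌋:
  k=1: m=41, d=2, a=41
  k=2: m=41, d=1, a=82
d=1 and a=2a₀=82 at k=2, so the next step gives (m, d) = (41, 2) again — its k=1 value — and the period has length 2.

[41; 41, 82]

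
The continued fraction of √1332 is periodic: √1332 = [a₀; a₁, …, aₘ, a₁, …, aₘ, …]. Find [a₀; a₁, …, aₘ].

[36; 2, 72]

a₀ = ⌊√1332⌋ = 36.
With m₀=0, d₀=1 and mₖ₊₁ = dₖaₖ − mₖ, dₖ₊₁ = (n − mₖ₊₁²)/dₖ, aₖ₊₁ = ⌊(a₀+mₖ₊₁)/dₖ₊₁⌋:
  k=1: m=36, d=36, a=2
  k=2: m=36, d=1, a=72
d=1 and a=2a₀=72 at k=2, so the next step gives (m, d) = (36, 36) again — its k=1 value — and the period has length 2.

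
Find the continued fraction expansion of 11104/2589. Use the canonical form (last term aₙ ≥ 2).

11104 = 4×2589 + 748
2589 = 3×748 + 345
748 = 2×345 + 58
345 = 5×58 + 55
58 = 1×55 + 3
55 = 18×3 + 1
3 = 3×1 + 0  (stop)
So 11104/2589 = [4; 3, 2, 5, 1, 18, 3].

[4; 3, 2, 5, 1, 18, 3]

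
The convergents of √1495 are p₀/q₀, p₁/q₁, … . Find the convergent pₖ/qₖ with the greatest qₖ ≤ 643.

√1495 = [38; 1, 1, 1, 76, …] (period length 4).
Convergents:
  p_0/q_0 = 38/1
  p_1/q_1 = 39/1
  p_2/q_2 = 77/2
  p_3/q_3 = 116/3
  p_4/q_4 = 8893/230
  p_5/q_5 = 9009/233
  p_6/q_6 = 17902/463
  p_7/q_7 = 26911/696
q_6 = 463 ≤ 643 < 696 = q_7, so the answer is 17902/463.

17902/463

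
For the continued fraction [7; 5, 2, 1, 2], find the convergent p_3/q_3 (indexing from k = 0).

Using pₖ = aₖpₖ₋₁ + pₖ₋₂, qₖ = aₖqₖ₋₁ + qₖ₋₂ (with p₋₁=1, p₋₂=0, q₋₁=0, q₋₂=1):
  k=0: a=7, p=7, q=1
  k=1: a=5, p=36, q=5
  k=2: a=2, p=79, q=11
  k=3: a=1, p=115, q=16

115/16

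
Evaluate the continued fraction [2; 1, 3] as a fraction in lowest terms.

Using pₖ = aₖpₖ₋₁ + pₖ₋₂ and qₖ = aₖqₖ₋₁ + qₖ₋₂:
  k=0: a=2, p=2, q=1
  k=1: a=1, p=3, q=1
  k=2: a=3, p=11, q=4

11/4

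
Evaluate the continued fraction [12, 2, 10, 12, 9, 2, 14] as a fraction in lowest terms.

Fold from the inside: start with 14/1.
  2 + 1/14 = 29/14
  9 + 14/29 = 275/29
  12 + 29/275 = 3329/275
  10 + 275/3329 = 33565/3329
  2 + 3329/33565 = 70459/33565
  12 + 33565/70459 = 879073/70459

879073/70459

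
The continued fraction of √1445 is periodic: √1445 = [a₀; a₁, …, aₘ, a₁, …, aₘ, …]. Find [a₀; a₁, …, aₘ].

[38; 76]

a₀ = ⌊√1445⌋ = 38.
With m₀=0, d₀=1 and mₖ₊₁ = dₖaₖ − mₖ, dₖ₊₁ = (n − mₖ₊₁²)/dₖ, aₖ₊₁ = ⌊(a₀+mₖ₊₁)/dₖ₊₁⌋:
  k=1: m=38, d=1, a=76
d=1 and a=2a₀=76 at k=1, so the next step gives (m, d) = (38, 1) again — its k=1 value — and the period has length 1.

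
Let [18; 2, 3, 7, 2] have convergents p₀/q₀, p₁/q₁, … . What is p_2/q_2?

Using pₖ = aₖpₖ₋₁ + pₖ₋₂, qₖ = aₖqₖ₋₁ + qₖ₋₂ (with p₋₁=1, p₋₂=0, q₋₁=0, q₋₂=1):
  k=0: a=18, p=18, q=1
  k=1: a=2, p=37, q=2
  k=2: a=3, p=129, q=7

129/7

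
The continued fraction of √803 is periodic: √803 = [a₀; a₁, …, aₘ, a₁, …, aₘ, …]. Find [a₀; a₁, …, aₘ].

[28; 2, 1, 27, 1, 2, 56]

a₀ = ⌊√803⌋ = 28.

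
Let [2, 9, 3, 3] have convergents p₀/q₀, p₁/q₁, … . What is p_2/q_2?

59/28

Using pₖ = aₖpₖ₋₁ + pₖ₋₂, qₖ = aₖqₖ₋₁ + qₖ₋₂ (with p₋₁=1, p₋₂=0, q₋₁=0, q₋₂=1):
  k=0: a=2, p=2, q=1
  k=1: a=9, p=19, q=9
  k=2: a=3, p=59, q=28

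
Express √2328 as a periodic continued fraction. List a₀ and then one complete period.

[48; 4, 96]

a₀ = ⌊√2328⌋ = 48.
With m₀=0, d₀=1 and mₖ₊₁ = dₖaₖ − mₖ, dₖ₊₁ = (n − mₖ₊₁²)/dₖ, aₖ₊₁ = ⌊(a₀+mₖ₊₁)/dₖ₊₁⌋:
  k=1: m=48, d=24, a=4
  k=2: m=48, d=1, a=96
d=1 and a=2a₀=96 at k=2, so the next step gives (m, d) = (48, 24) again — its k=1 value — and the period has length 2.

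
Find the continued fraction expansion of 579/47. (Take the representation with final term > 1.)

[12; 3, 7, 2]

579 = 12×47 + 15
47 = 3×15 + 2
15 = 7×2 + 1
2 = 2×1 + 0  (stop)
So 579/47 = [12; 3, 7, 2].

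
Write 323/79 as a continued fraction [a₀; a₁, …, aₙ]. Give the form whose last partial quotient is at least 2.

323 = 4*79 + 7
79 = 11*7 + 2
7 = 3*2 + 1
2 = 2*1 + 0  (stop)
So 323/79 = [4; 11, 3, 2].

[4; 11, 3, 2]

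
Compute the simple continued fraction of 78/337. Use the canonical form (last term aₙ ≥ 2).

78 = 0·337 + 78
337 = 4·78 + 25
78 = 3·25 + 3
25 = 8·3 + 1
3 = 3·1 + 0  (stop)
So 78/337 = [0; 4, 3, 8, 3].

[0; 4, 3, 8, 3]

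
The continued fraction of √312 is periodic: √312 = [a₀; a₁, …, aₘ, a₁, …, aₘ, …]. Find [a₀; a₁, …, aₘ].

a₀ = ⌊√312⌋ = 17.
With m₀=0, d₀=1 and mₖ₊₁ = dₖaₖ − mₖ, dₖ₊₁ = (n − mₖ₊₁²)/dₖ, aₖ₊₁ = ⌊(a₀+mₖ₊₁)/dₖ₊₁⌋:
  k=1: m=17, d=23, a=1
  k=2: m=6, d=12, a=1
  k=3: m=6, d=23, a=1
  k=4: m=17, d=1, a=34
d=1 and a=2a₀=34 at k=4, so the next step gives (m, d) = (17, 23) again — its k=1 value — and the period has length 4.

[17; 1, 1, 1, 34]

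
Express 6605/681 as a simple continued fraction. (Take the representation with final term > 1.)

6605 = 9×681 + 476
681 = 1×476 + 205
476 = 2×205 + 66
205 = 3×66 + 7
66 = 9×7 + 3
7 = 2×3 + 1
3 = 3×1 + 0  (stop)
So 6605/681 = [9; 1, 2, 3, 9, 2, 3].

[9; 1, 2, 3, 9, 2, 3]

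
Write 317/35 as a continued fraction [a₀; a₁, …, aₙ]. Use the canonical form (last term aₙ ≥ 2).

[9; 17, 2]

317 = 9·35 + 2
35 = 17·2 + 1
2 = 2·1 + 0  (stop)
So 317/35 = [9; 17, 2].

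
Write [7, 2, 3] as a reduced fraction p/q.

52/7

Using pₖ = aₖpₖ₋₁ + pₖ₋₂ and qₖ = aₖqₖ₋₁ + qₖ₋₂:
  k=0: a=7, p=7, q=1
  k=1: a=2, p=15, q=2
  k=2: a=3, p=52, q=7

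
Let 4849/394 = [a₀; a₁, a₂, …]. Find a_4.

9

4849 = 12·394 + 121   →  a_0 = 12
394 = 3·121 + 31   →  a_1 = 3
121 = 3·31 + 28   →  a_2 = 3
31 = 1·28 + 3   →  a_3 = 1
28 = 9·3 + 1   →  a_4 = 9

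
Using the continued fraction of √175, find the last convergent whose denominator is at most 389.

√175 = [13; 4, 2, 1, 2, 4, 26, …] (period length 6).
Convergents:
  p_0/q_0 = 13/1
  p_1/q_1 = 53/4
  p_2/q_2 = 119/9
  p_3/q_3 = 172/13
  p_4/q_4 = 463/35
  p_5/q_5 = 2024/153
  p_6/q_6 = 53087/4013
q_5 = 153 ≤ 389 < 4013 = q_6, so the answer is 2024/153.

2024/153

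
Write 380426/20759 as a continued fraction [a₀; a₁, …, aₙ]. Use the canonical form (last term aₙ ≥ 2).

380426 = 18*20759 + 6764
20759 = 3*6764 + 467
6764 = 14*467 + 226
467 = 2*226 + 15
226 = 15*15 + 1
15 = 15*1 + 0  (stop)
So 380426/20759 = [18; 3, 14, 2, 15, 15].

[18; 3, 14, 2, 15, 15]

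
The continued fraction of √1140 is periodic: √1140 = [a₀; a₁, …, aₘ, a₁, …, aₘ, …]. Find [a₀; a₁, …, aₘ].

a₀ = ⌊√1140⌋ = 33.
With m₀=0, d₀=1 and mₖ₊₁ = dₖaₖ − mₖ, dₖ₊₁ = (n − mₖ₊₁²)/dₖ, aₖ₊₁ = ⌊(a₀+mₖ₊₁)/dₖ₊₁⌋:
  k=1: m=33, d=51, a=1
  k=2: m=18, d=16, a=3
  k=3: m=30, d=15, a=4
  k=4: m=30, d=16, a=3
  k=5: m=18, d=51, a=1
  k=6: m=33, d=1, a=66
d=1 and a=2a₀=66 at k=6, so the next step gives (m, d) = (33, 51) again — its k=1 value — and the period has length 6.

[33; 1, 3, 4, 3, 1, 66]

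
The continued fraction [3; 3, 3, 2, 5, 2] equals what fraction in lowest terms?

Fold from the inside: start with 2/1.
  5 + 1/2 = 11/2
  2 + 2/11 = 24/11
  3 + 11/24 = 83/24
  3 + 24/83 = 273/83
  3 + 83/273 = 902/273

902/273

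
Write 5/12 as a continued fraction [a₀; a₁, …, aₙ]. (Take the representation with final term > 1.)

5 = 0·12 + 5
12 = 2·5 + 2
5 = 2·2 + 1
2 = 2·1 + 0  (stop)
So 5/12 = [0; 2, 2, 2].

[0; 2, 2, 2]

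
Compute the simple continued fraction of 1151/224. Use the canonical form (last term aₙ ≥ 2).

1151 = 5*224 + 31
224 = 7*31 + 7
31 = 4*7 + 3
7 = 2*3 + 1
3 = 3*1 + 0  (stop)
So 1151/224 = [5; 7, 4, 2, 3].

[5; 7, 4, 2, 3]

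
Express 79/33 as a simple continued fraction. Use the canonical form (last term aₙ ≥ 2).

79 = 2×33 + 13
33 = 2×13 + 7
13 = 1×7 + 6
7 = 1×6 + 1
6 = 6×1 + 0  (stop)
So 79/33 = [2; 2, 1, 1, 6].

[2; 2, 1, 1, 6]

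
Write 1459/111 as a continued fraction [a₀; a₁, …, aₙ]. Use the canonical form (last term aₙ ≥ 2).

1459 = 13·111 + 16
111 = 6·16 + 15
16 = 1·15 + 1
15 = 15·1 + 0  (stop)
So 1459/111 = [13; 6, 1, 15].

[13; 6, 1, 15]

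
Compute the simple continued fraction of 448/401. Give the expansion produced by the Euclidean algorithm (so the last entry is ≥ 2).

[1; 8, 1, 1, 7, 3]

448 = 1·401 + 47
401 = 8·47 + 25
47 = 1·25 + 22
25 = 1·22 + 3
22 = 7·3 + 1
3 = 3·1 + 0  (stop)
So 448/401 = [1; 8, 1, 1, 7, 3].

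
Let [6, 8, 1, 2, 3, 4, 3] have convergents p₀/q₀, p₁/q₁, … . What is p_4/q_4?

532/87

Using pₖ = aₖpₖ₋₁ + pₖ₋₂, qₖ = aₖqₖ₋₁ + qₖ₋₂ (with p₋₁=1, p₋₂=0, q₋₁=0, q₋₂=1):
  k=0: a=6, p=6, q=1
  k=1: a=8, p=49, q=8
  k=2: a=1, p=55, q=9
  k=3: a=2, p=159, q=26
  k=4: a=3, p=532, q=87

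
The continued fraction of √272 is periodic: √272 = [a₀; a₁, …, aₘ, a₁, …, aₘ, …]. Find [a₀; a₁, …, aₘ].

a₀ = ⌊√272⌋ = 16.
With m₀=0, d₀=1 and mₖ₊₁ = dₖaₖ − mₖ, dₖ₊₁ = (n − mₖ₊₁²)/dₖ, aₖ₊₁ = ⌊(a₀+mₖ₊₁)/dₖ₊₁⌋:
  k=1: m=16, d=16, a=2
  k=2: m=16, d=1, a=32
d=1 and a=2a₀=32 at k=2, so the next step gives (m, d) = (16, 16) again — its k=1 value — and the period has length 2.

[16; 2, 32]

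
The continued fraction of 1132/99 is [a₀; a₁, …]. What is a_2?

1132 = 11·99 + 43   →  a_0 = 11
99 = 2·43 + 13   →  a_1 = 2
43 = 3·13 + 4   →  a_2 = 3

3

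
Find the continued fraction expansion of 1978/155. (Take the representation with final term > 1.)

[12; 1, 3, 5, 3, 2]

1978 = 12·155 + 118
155 = 1·118 + 37
118 = 3·37 + 7
37 = 5·7 + 2
7 = 3·2 + 1
2 = 2·1 + 0  (stop)
So 1978/155 = [12; 1, 3, 5, 3, 2].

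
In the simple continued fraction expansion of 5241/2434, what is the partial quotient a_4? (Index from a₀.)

9

5241 = 2·2434 + 373   →  a_0 = 2
2434 = 6·373 + 196   →  a_1 = 6
373 = 1·196 + 177   →  a_2 = 1
196 = 1·177 + 19   →  a_3 = 1
177 = 9·19 + 6   →  a_4 = 9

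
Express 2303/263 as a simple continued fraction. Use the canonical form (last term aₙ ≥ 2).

2303 = 8*263 + 199
263 = 1*199 + 64
199 = 3*64 + 7
64 = 9*7 + 1
7 = 7*1 + 0  (stop)
So 2303/263 = [8; 1, 3, 9, 7].

[8; 1, 3, 9, 7]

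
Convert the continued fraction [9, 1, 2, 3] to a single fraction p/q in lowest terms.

97/10

Fold from the inside: start with 3/1.
  2 + 1/3 = 7/3
  1 + 3/7 = 10/7
  9 + 7/10 = 97/10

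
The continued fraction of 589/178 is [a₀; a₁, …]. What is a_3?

4

589 = 3·178 + 55   →  a_0 = 3
178 = 3·55 + 13   →  a_1 = 3
55 = 4·13 + 3   →  a_2 = 4
13 = 4·3 + 1   →  a_3 = 4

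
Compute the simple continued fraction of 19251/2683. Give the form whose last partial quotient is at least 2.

19251 = 7×2683 + 470
2683 = 5×470 + 333
470 = 1×333 + 137
333 = 2×137 + 59
137 = 2×59 + 19
59 = 3×19 + 2
19 = 9×2 + 1
2 = 2×1 + 0  (stop)
So 19251/2683 = [7; 5, 1, 2, 2, 3, 9, 2].

[7; 5, 1, 2, 2, 3, 9, 2]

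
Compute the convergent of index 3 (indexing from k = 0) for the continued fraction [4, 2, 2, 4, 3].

97/22

Using pₖ = aₖpₖ₋₁ + pₖ₋₂, qₖ = aₖqₖ₋₁ + qₖ₋₂ (with p₋₁=1, p₋₂=0, q₋₁=0, q₋₂=1):
  k=0: a=4, p=4, q=1
  k=1: a=2, p=9, q=2
  k=2: a=2, p=22, q=5
  k=3: a=4, p=97, q=22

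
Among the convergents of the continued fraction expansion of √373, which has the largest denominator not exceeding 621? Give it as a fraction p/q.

√373 = [19; 3, 5, 5, 3, 38, …] (period length 5).
Convergents:
  p_0/q_0 = 19/1
  p_1/q_1 = 58/3
  p_2/q_2 = 309/16
  p_3/q_3 = 1603/83
  p_4/q_4 = 5118/265
  p_5/q_5 = 196087/10153
q_4 = 265 ≤ 621 < 10153 = q_5, so the answer is 5118/265.

5118/265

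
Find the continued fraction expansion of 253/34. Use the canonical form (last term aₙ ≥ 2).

[7; 2, 3, 1, 3]

253 = 7×34 + 15
34 = 2×15 + 4
15 = 3×4 + 3
4 = 1×3 + 1
3 = 3×1 + 0  (stop)
So 253/34 = [7; 2, 3, 1, 3].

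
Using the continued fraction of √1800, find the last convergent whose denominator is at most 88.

2885/68

√1800 = [42; 2, 2, 1, 8, 1, 2, 2, 84, …] (period length 8).
Convergents:
  p_0/q_0 = 42/1
  p_1/q_1 = 85/2
  p_2/q_2 = 212/5
  p_3/q_3 = 297/7
  p_4/q_4 = 2588/61
  p_5/q_5 = 2885/68
  p_6/q_6 = 8358/197
q_5 = 68 ≤ 88 < 197 = q_6, so the answer is 2885/68.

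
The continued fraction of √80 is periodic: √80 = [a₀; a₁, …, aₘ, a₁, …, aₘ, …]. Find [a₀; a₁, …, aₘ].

[8; 1, 16]

a₀ = ⌊√80⌋ = 8.
With m₀=0, d₀=1 and mₖ₊₁ = dₖaₖ − mₖ, dₖ₊₁ = (n − mₖ₊₁²)/dₖ, aₖ₊₁ = ⌊(a₀+mₖ₊₁)/dₖ₊₁⌋:
  k=1: m=8, d=16, a=1
  k=2: m=8, d=1, a=16
d=1 and a=2a₀=16 at k=2, so the next step gives (m, d) = (8, 16) again — its k=1 value — and the period has length 2.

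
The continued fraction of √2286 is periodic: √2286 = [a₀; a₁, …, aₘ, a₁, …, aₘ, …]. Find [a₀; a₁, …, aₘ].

[47; 1, 4, 3, 10, 3, 4, 1, 94]

a₀ = ⌊√2286⌋ = 47.
With m₀=0, d₀=1 and mₖ₊₁ = dₖaₖ − mₖ, dₖ₊₁ = (n − mₖ₊₁²)/dₖ, aₖ₊₁ = ⌊(a₀+mₖ₊₁)/dₖ₊₁⌋:
  k=1: m=47, d=77, a=1
  k=2: m=30, d=18, a=4
  k=3: m=42, d=29, a=3
  k=4: m=45, d=9, a=10
  k=5: m=45, d=29, a=3
  k=6: m=42, d=18, a=4
  k=7: m=30, d=77, a=1
  k=8: m=47, d=1, a=94
d=1 and a=2a₀=94 at k=8, so the next step gives (m, d) = (47, 77) again — its k=1 value — and the period has length 8.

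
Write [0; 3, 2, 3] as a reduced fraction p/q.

7/24

Fold from the inside: start with 3/1.
  2 + 1/3 = 7/3
  3 + 3/7 = 24/7
  0 + 7/24 = 7/24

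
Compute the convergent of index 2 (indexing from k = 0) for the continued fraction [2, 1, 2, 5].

8/3

Using pₖ = aₖpₖ₋₁ + pₖ₋₂, qₖ = aₖqₖ₋₁ + qₖ₋₂ (with p₋₁=1, p₋₂=0, q₋₁=0, q₋₂=1):
  k=0: a=2, p=2, q=1
  k=1: a=1, p=3, q=1
  k=2: a=2, p=8, q=3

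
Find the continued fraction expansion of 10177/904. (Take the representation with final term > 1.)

[11; 3, 1, 7, 3, 9]

10177 = 11*904 + 233
904 = 3*233 + 205
233 = 1*205 + 28
205 = 7*28 + 9
28 = 3*9 + 1
9 = 9*1 + 0  (stop)
So 10177/904 = [11; 3, 1, 7, 3, 9].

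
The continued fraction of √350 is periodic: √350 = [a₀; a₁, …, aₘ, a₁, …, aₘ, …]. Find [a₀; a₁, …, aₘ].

a₀ = ⌊√350⌋ = 18.

[18; 1, 2, 2, 2, 1, 36]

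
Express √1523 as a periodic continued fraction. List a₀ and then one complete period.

a₀ = ⌊√1523⌋ = 39.
With m₀=0, d₀=1 and mₖ₊₁ = dₖaₖ − mₖ, dₖ₊₁ = (n − mₖ₊₁²)/dₖ, aₖ₊₁ = ⌊(a₀+mₖ₊₁)/dₖ₊₁⌋:
  k=1: m=39, d=2, a=39
  k=2: m=39, d=1, a=78
d=1 and a=2a₀=78 at k=2, so the next step gives (m, d) = (39, 2) again — its k=1 value — and the period has length 2.

[39; 39, 78]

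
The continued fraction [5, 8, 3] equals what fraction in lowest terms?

128/25

Using pₖ = aₖpₖ₋₁ + pₖ₋₂ and qₖ = aₖqₖ₋₁ + qₖ₋₂:
  k=0: a=5, p=5, q=1
  k=1: a=8, p=41, q=8
  k=2: a=3, p=128, q=25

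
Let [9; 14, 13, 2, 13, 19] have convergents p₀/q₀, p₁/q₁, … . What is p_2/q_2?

1660/183

Using pₖ = aₖpₖ₋₁ + pₖ₋₂, qₖ = aₖqₖ₋₁ + qₖ₋₂ (with p₋₁=1, p₋₂=0, q₋₁=0, q₋₂=1):
  k=0: a=9, p=9, q=1
  k=1: a=14, p=127, q=14
  k=2: a=13, p=1660, q=183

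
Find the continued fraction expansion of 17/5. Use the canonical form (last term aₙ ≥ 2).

[3; 2, 2]

17 = 3×5 + 2
5 = 2×2 + 1
2 = 2×1 + 0  (stop)
So 17/5 = [3; 2, 2].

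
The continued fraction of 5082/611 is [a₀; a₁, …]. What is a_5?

5082 = 8·611 + 194   →  a_0 = 8
611 = 3·194 + 29   →  a_1 = 3
194 = 6·29 + 20   →  a_2 = 6
29 = 1·20 + 9   →  a_3 = 1
20 = 2·9 + 2   →  a_4 = 2
9 = 4·2 + 1   →  a_5 = 4

4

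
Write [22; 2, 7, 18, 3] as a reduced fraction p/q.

Fold from the inside: start with 3/1.
  18 + 1/3 = 55/3
  7 + 3/55 = 388/55
  2 + 55/388 = 831/388
  22 + 388/831 = 18670/831

18670/831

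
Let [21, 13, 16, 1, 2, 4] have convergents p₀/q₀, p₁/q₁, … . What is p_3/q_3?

Using pₖ = aₖpₖ₋₁ + pₖ₋₂, qₖ = aₖqₖ₋₁ + qₖ₋₂ (with p₋₁=1, p₋₂=0, q₋₁=0, q₋₂=1):
  k=0: a=21, p=21, q=1
  k=1: a=13, p=274, q=13
  k=2: a=16, p=4405, q=209
  k=3: a=1, p=4679, q=222

4679/222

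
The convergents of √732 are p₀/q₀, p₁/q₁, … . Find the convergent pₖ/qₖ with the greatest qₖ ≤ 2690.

26325/973

√732 = [27; 18, 54, …] (period length 2).
Convergents:
  p_0/q_0 = 27/1
  p_1/q_1 = 487/18
  p_2/q_2 = 26325/973
  p_3/q_3 = 474337/17532
q_2 = 973 ≤ 2690 < 17532 = q_3, so the answer is 26325/973.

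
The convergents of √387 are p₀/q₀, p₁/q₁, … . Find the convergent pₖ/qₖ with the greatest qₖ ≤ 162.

2341/119

√387 = [19; 1, 2, 19, 2, 1, 38, …] (period length 6).
Convergents:
  p_0/q_0 = 19/1
  p_1/q_1 = 20/1
  p_2/q_2 = 59/3
  p_3/q_3 = 1141/58
  p_4/q_4 = 2341/119
  p_5/q_5 = 3482/177
q_4 = 119 ≤ 162 < 177 = q_5, so the answer is 2341/119.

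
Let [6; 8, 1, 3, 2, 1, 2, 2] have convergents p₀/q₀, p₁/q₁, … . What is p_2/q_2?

Using pₖ = aₖpₖ₋₁ + pₖ₋₂, qₖ = aₖqₖ₋₁ + qₖ₋₂ (with p₋₁=1, p₋₂=0, q₋₁=0, q₋₂=1):
  k=0: a=6, p=6, q=1
  k=1: a=8, p=49, q=8
  k=2: a=1, p=55, q=9

55/9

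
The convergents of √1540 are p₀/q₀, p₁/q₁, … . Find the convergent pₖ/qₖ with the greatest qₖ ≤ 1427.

23271/593

√1540 = [39; 4, 8, 2, 8, 4, 78, …] (period length 6).
Convergents:
  p_0/q_0 = 39/1
  p_1/q_1 = 157/4
  p_2/q_2 = 1295/33
  p_3/q_3 = 2747/70
  p_4/q_4 = 23271/593
  p_5/q_5 = 95831/2442
q_4 = 593 ≤ 1427 < 2442 = q_5, so the answer is 23271/593.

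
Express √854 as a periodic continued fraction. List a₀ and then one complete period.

[29; 4, 2, 11, 4, 11, 2, 4, 58]

a₀ = ⌊√854⌋ = 29.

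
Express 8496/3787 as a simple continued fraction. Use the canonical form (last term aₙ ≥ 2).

8496 = 2*3787 + 922
3787 = 4*922 + 99
922 = 9*99 + 31
99 = 3*31 + 6
31 = 5*6 + 1
6 = 6*1 + 0  (stop)
So 8496/3787 = [2; 4, 9, 3, 5, 6].

[2; 4, 9, 3, 5, 6]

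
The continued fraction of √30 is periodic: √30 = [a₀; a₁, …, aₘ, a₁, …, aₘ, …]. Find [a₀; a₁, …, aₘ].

[5; 2, 10]

a₀ = ⌊√30⌋ = 5.
With m₀=0, d₀=1 and mₖ₊₁ = dₖaₖ − mₖ, dₖ₊₁ = (n − mₖ₊₁²)/dₖ, aₖ₊₁ = ⌊(a₀+mₖ₊₁)/dₖ₊₁⌋:
  k=1: m=5, d=5, a=2
  k=2: m=5, d=1, a=10
d=1 and a=2a₀=10 at k=2, so the next step gives (m, d) = (5, 5) again — its k=1 value — and the period has length 2.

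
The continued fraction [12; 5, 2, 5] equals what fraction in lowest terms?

Fold from the inside: start with 5/1.
  2 + 1/5 = 11/5
  5 + 5/11 = 60/11
  12 + 11/60 = 731/60

731/60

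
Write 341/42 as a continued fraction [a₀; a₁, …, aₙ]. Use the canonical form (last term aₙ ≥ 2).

[8; 8, 2, 2]

341 = 8*42 + 5
42 = 8*5 + 2
5 = 2*2 + 1
2 = 2*1 + 0  (stop)
So 341/42 = [8; 8, 2, 2].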